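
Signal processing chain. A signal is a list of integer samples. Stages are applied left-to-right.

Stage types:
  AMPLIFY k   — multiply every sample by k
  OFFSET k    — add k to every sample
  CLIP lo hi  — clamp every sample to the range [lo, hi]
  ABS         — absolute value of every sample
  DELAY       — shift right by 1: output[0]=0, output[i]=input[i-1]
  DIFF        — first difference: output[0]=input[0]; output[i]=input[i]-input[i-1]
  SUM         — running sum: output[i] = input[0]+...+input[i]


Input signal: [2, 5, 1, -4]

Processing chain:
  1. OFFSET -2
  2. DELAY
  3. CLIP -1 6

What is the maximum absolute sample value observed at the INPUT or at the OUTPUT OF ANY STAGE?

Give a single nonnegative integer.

Answer: 6

Derivation:
Input: [2, 5, 1, -4] (max |s|=5)
Stage 1 (OFFSET -2): 2+-2=0, 5+-2=3, 1+-2=-1, -4+-2=-6 -> [0, 3, -1, -6] (max |s|=6)
Stage 2 (DELAY): [0, 0, 3, -1] = [0, 0, 3, -1] -> [0, 0, 3, -1] (max |s|=3)
Stage 3 (CLIP -1 6): clip(0,-1,6)=0, clip(0,-1,6)=0, clip(3,-1,6)=3, clip(-1,-1,6)=-1 -> [0, 0, 3, -1] (max |s|=3)
Overall max amplitude: 6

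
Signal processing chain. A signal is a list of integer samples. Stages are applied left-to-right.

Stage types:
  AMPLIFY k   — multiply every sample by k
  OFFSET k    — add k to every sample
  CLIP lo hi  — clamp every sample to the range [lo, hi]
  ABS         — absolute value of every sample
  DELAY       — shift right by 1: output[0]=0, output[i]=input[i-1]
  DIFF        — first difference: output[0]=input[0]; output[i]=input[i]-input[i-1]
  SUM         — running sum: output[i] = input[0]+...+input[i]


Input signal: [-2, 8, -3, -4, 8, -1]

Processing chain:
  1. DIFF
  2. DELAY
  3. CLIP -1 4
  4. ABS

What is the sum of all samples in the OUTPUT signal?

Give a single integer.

Input: [-2, 8, -3, -4, 8, -1]
Stage 1 (DIFF): s[0]=-2, 8--2=10, -3-8=-11, -4--3=-1, 8--4=12, -1-8=-9 -> [-2, 10, -11, -1, 12, -9]
Stage 2 (DELAY): [0, -2, 10, -11, -1, 12] = [0, -2, 10, -11, -1, 12] -> [0, -2, 10, -11, -1, 12]
Stage 3 (CLIP -1 4): clip(0,-1,4)=0, clip(-2,-1,4)=-1, clip(10,-1,4)=4, clip(-11,-1,4)=-1, clip(-1,-1,4)=-1, clip(12,-1,4)=4 -> [0, -1, 4, -1, -1, 4]
Stage 4 (ABS): |0|=0, |-1|=1, |4|=4, |-1|=1, |-1|=1, |4|=4 -> [0, 1, 4, 1, 1, 4]
Output sum: 11

Answer: 11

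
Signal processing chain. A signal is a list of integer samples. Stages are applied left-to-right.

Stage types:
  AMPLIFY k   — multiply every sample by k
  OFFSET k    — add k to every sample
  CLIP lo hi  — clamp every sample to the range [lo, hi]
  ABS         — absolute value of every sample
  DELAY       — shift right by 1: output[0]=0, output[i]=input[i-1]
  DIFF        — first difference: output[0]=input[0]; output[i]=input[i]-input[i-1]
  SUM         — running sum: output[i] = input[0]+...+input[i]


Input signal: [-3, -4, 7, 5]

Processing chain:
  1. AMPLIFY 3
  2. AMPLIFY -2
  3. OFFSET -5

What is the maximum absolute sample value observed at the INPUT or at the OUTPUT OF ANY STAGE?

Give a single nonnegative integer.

Answer: 47

Derivation:
Input: [-3, -4, 7, 5] (max |s|=7)
Stage 1 (AMPLIFY 3): -3*3=-9, -4*3=-12, 7*3=21, 5*3=15 -> [-9, -12, 21, 15] (max |s|=21)
Stage 2 (AMPLIFY -2): -9*-2=18, -12*-2=24, 21*-2=-42, 15*-2=-30 -> [18, 24, -42, -30] (max |s|=42)
Stage 3 (OFFSET -5): 18+-5=13, 24+-5=19, -42+-5=-47, -30+-5=-35 -> [13, 19, -47, -35] (max |s|=47)
Overall max amplitude: 47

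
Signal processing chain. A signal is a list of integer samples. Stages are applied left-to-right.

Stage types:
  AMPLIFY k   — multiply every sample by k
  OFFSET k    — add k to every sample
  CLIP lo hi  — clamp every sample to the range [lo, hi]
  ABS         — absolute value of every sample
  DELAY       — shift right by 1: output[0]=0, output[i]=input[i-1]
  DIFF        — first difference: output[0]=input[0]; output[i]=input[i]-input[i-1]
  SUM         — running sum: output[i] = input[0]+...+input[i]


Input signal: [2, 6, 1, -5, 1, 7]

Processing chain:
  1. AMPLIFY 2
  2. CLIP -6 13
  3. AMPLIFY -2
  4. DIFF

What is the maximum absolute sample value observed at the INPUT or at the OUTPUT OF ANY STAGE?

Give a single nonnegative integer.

Answer: 26

Derivation:
Input: [2, 6, 1, -5, 1, 7] (max |s|=7)
Stage 1 (AMPLIFY 2): 2*2=4, 6*2=12, 1*2=2, -5*2=-10, 1*2=2, 7*2=14 -> [4, 12, 2, -10, 2, 14] (max |s|=14)
Stage 2 (CLIP -6 13): clip(4,-6,13)=4, clip(12,-6,13)=12, clip(2,-6,13)=2, clip(-10,-6,13)=-6, clip(2,-6,13)=2, clip(14,-6,13)=13 -> [4, 12, 2, -6, 2, 13] (max |s|=13)
Stage 3 (AMPLIFY -2): 4*-2=-8, 12*-2=-24, 2*-2=-4, -6*-2=12, 2*-2=-4, 13*-2=-26 -> [-8, -24, -4, 12, -4, -26] (max |s|=26)
Stage 4 (DIFF): s[0]=-8, -24--8=-16, -4--24=20, 12--4=16, -4-12=-16, -26--4=-22 -> [-8, -16, 20, 16, -16, -22] (max |s|=22)
Overall max amplitude: 26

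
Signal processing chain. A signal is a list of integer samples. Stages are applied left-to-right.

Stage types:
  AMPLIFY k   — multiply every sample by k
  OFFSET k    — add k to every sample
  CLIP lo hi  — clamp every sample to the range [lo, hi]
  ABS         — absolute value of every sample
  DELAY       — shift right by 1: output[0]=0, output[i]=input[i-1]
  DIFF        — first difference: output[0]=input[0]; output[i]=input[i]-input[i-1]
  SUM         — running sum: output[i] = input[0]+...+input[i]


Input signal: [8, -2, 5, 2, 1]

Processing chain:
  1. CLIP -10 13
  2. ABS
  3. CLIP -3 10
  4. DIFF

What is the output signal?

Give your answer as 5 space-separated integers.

Input: [8, -2, 5, 2, 1]
Stage 1 (CLIP -10 13): clip(8,-10,13)=8, clip(-2,-10,13)=-2, clip(5,-10,13)=5, clip(2,-10,13)=2, clip(1,-10,13)=1 -> [8, -2, 5, 2, 1]
Stage 2 (ABS): |8|=8, |-2|=2, |5|=5, |2|=2, |1|=1 -> [8, 2, 5, 2, 1]
Stage 3 (CLIP -3 10): clip(8,-3,10)=8, clip(2,-3,10)=2, clip(5,-3,10)=5, clip(2,-3,10)=2, clip(1,-3,10)=1 -> [8, 2, 5, 2, 1]
Stage 4 (DIFF): s[0]=8, 2-8=-6, 5-2=3, 2-5=-3, 1-2=-1 -> [8, -6, 3, -3, -1]

Answer: 8 -6 3 -3 -1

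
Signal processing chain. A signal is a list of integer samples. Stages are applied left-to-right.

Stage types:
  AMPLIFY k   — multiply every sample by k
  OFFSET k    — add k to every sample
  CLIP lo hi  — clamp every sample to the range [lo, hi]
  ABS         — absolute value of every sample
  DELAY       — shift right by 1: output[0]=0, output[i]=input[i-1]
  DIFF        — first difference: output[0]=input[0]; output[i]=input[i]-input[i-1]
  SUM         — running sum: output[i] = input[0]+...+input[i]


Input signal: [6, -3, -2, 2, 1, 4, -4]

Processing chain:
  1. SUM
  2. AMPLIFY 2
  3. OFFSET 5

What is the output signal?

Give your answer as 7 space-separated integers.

Answer: 17 11 7 11 13 21 13

Derivation:
Input: [6, -3, -2, 2, 1, 4, -4]
Stage 1 (SUM): sum[0..0]=6, sum[0..1]=3, sum[0..2]=1, sum[0..3]=3, sum[0..4]=4, sum[0..5]=8, sum[0..6]=4 -> [6, 3, 1, 3, 4, 8, 4]
Stage 2 (AMPLIFY 2): 6*2=12, 3*2=6, 1*2=2, 3*2=6, 4*2=8, 8*2=16, 4*2=8 -> [12, 6, 2, 6, 8, 16, 8]
Stage 3 (OFFSET 5): 12+5=17, 6+5=11, 2+5=7, 6+5=11, 8+5=13, 16+5=21, 8+5=13 -> [17, 11, 7, 11, 13, 21, 13]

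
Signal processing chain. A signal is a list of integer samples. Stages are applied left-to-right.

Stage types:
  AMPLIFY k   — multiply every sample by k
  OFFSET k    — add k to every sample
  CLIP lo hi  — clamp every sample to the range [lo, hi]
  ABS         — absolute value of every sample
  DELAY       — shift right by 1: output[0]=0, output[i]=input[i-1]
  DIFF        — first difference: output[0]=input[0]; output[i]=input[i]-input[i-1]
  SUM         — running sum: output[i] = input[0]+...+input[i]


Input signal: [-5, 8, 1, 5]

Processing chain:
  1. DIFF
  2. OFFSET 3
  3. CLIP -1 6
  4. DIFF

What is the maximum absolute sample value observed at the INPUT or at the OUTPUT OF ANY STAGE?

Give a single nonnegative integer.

Input: [-5, 8, 1, 5] (max |s|=8)
Stage 1 (DIFF): s[0]=-5, 8--5=13, 1-8=-7, 5-1=4 -> [-5, 13, -7, 4] (max |s|=13)
Stage 2 (OFFSET 3): -5+3=-2, 13+3=16, -7+3=-4, 4+3=7 -> [-2, 16, -4, 7] (max |s|=16)
Stage 3 (CLIP -1 6): clip(-2,-1,6)=-1, clip(16,-1,6)=6, clip(-4,-1,6)=-1, clip(7,-1,6)=6 -> [-1, 6, -1, 6] (max |s|=6)
Stage 4 (DIFF): s[0]=-1, 6--1=7, -1-6=-7, 6--1=7 -> [-1, 7, -7, 7] (max |s|=7)
Overall max amplitude: 16

Answer: 16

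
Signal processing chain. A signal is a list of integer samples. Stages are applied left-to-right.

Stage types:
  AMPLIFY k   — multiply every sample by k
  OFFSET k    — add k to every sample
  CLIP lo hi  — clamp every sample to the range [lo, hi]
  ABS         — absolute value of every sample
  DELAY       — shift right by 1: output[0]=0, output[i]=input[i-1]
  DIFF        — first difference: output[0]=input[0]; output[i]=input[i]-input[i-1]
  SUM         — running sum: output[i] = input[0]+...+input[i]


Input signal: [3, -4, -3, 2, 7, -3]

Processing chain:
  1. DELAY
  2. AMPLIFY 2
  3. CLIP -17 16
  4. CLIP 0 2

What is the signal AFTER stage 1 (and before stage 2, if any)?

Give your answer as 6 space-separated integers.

Input: [3, -4, -3, 2, 7, -3]
Stage 1 (DELAY): [0, 3, -4, -3, 2, 7] = [0, 3, -4, -3, 2, 7] -> [0, 3, -4, -3, 2, 7]

Answer: 0 3 -4 -3 2 7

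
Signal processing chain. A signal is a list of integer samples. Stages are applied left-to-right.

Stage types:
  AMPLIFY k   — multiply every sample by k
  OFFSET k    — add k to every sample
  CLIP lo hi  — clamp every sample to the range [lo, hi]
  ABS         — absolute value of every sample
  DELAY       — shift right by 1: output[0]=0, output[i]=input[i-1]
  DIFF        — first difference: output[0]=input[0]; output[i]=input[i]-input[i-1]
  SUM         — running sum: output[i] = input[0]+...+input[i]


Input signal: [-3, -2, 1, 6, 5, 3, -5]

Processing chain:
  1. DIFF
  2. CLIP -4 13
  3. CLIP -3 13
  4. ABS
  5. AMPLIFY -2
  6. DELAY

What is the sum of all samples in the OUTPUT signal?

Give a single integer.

Answer: -30

Derivation:
Input: [-3, -2, 1, 6, 5, 3, -5]
Stage 1 (DIFF): s[0]=-3, -2--3=1, 1--2=3, 6-1=5, 5-6=-1, 3-5=-2, -5-3=-8 -> [-3, 1, 3, 5, -1, -2, -8]
Stage 2 (CLIP -4 13): clip(-3,-4,13)=-3, clip(1,-4,13)=1, clip(3,-4,13)=3, clip(5,-4,13)=5, clip(-1,-4,13)=-1, clip(-2,-4,13)=-2, clip(-8,-4,13)=-4 -> [-3, 1, 3, 5, -1, -2, -4]
Stage 3 (CLIP -3 13): clip(-3,-3,13)=-3, clip(1,-3,13)=1, clip(3,-3,13)=3, clip(5,-3,13)=5, clip(-1,-3,13)=-1, clip(-2,-3,13)=-2, clip(-4,-3,13)=-3 -> [-3, 1, 3, 5, -1, -2, -3]
Stage 4 (ABS): |-3|=3, |1|=1, |3|=3, |5|=5, |-1|=1, |-2|=2, |-3|=3 -> [3, 1, 3, 5, 1, 2, 3]
Stage 5 (AMPLIFY -2): 3*-2=-6, 1*-2=-2, 3*-2=-6, 5*-2=-10, 1*-2=-2, 2*-2=-4, 3*-2=-6 -> [-6, -2, -6, -10, -2, -4, -6]
Stage 6 (DELAY): [0, -6, -2, -6, -10, -2, -4] = [0, -6, -2, -6, -10, -2, -4] -> [0, -6, -2, -6, -10, -2, -4]
Output sum: -30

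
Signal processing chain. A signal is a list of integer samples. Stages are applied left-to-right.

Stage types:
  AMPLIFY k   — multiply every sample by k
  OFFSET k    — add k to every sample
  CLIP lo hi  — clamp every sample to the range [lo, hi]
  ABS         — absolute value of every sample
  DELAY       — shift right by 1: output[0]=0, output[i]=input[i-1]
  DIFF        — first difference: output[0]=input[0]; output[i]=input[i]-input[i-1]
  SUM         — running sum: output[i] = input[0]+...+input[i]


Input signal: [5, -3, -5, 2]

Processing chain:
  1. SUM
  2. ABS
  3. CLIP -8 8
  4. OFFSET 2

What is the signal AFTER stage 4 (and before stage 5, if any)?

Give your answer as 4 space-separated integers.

Answer: 7 4 5 3

Derivation:
Input: [5, -3, -5, 2]
Stage 1 (SUM): sum[0..0]=5, sum[0..1]=2, sum[0..2]=-3, sum[0..3]=-1 -> [5, 2, -3, -1]
Stage 2 (ABS): |5|=5, |2|=2, |-3|=3, |-1|=1 -> [5, 2, 3, 1]
Stage 3 (CLIP -8 8): clip(5,-8,8)=5, clip(2,-8,8)=2, clip(3,-8,8)=3, clip(1,-8,8)=1 -> [5, 2, 3, 1]
Stage 4 (OFFSET 2): 5+2=7, 2+2=4, 3+2=5, 1+2=3 -> [7, 4, 5, 3]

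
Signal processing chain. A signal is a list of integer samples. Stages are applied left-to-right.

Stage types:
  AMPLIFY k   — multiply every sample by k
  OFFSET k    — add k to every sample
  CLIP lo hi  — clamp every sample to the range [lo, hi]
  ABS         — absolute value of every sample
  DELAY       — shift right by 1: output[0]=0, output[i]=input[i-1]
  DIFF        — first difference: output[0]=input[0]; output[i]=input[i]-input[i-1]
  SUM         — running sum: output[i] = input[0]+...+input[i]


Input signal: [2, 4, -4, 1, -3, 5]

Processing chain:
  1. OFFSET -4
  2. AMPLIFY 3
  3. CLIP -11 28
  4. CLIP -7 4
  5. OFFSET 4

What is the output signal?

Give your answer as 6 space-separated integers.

Answer: -2 4 -3 -3 -3 7

Derivation:
Input: [2, 4, -4, 1, -3, 5]
Stage 1 (OFFSET -4): 2+-4=-2, 4+-4=0, -4+-4=-8, 1+-4=-3, -3+-4=-7, 5+-4=1 -> [-2, 0, -8, -3, -7, 1]
Stage 2 (AMPLIFY 3): -2*3=-6, 0*3=0, -8*3=-24, -3*3=-9, -7*3=-21, 1*3=3 -> [-6, 0, -24, -9, -21, 3]
Stage 3 (CLIP -11 28): clip(-6,-11,28)=-6, clip(0,-11,28)=0, clip(-24,-11,28)=-11, clip(-9,-11,28)=-9, clip(-21,-11,28)=-11, clip(3,-11,28)=3 -> [-6, 0, -11, -9, -11, 3]
Stage 4 (CLIP -7 4): clip(-6,-7,4)=-6, clip(0,-7,4)=0, clip(-11,-7,4)=-7, clip(-9,-7,4)=-7, clip(-11,-7,4)=-7, clip(3,-7,4)=3 -> [-6, 0, -7, -7, -7, 3]
Stage 5 (OFFSET 4): -6+4=-2, 0+4=4, -7+4=-3, -7+4=-3, -7+4=-3, 3+4=7 -> [-2, 4, -3, -3, -3, 7]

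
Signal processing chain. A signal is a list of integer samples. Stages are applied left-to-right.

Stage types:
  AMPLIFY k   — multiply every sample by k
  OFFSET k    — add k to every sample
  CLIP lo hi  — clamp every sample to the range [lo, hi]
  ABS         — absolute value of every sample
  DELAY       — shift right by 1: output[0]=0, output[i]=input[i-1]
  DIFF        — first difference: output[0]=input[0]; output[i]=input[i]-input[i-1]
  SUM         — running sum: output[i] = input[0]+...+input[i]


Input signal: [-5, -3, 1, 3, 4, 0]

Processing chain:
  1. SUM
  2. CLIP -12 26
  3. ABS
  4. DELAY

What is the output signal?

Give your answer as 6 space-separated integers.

Input: [-5, -3, 1, 3, 4, 0]
Stage 1 (SUM): sum[0..0]=-5, sum[0..1]=-8, sum[0..2]=-7, sum[0..3]=-4, sum[0..4]=0, sum[0..5]=0 -> [-5, -8, -7, -4, 0, 0]
Stage 2 (CLIP -12 26): clip(-5,-12,26)=-5, clip(-8,-12,26)=-8, clip(-7,-12,26)=-7, clip(-4,-12,26)=-4, clip(0,-12,26)=0, clip(0,-12,26)=0 -> [-5, -8, -7, -4, 0, 0]
Stage 3 (ABS): |-5|=5, |-8|=8, |-7|=7, |-4|=4, |0|=0, |0|=0 -> [5, 8, 7, 4, 0, 0]
Stage 4 (DELAY): [0, 5, 8, 7, 4, 0] = [0, 5, 8, 7, 4, 0] -> [0, 5, 8, 7, 4, 0]

Answer: 0 5 8 7 4 0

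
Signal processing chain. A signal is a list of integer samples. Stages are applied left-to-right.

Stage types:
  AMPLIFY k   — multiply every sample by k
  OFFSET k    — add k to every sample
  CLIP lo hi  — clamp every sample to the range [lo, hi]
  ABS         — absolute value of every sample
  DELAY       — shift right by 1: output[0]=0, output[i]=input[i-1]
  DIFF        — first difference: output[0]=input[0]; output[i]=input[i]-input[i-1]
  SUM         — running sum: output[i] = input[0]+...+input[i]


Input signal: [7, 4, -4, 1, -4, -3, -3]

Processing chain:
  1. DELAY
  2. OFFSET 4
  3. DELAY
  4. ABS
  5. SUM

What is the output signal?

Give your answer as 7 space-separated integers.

Answer: 0 4 15 23 23 28 28

Derivation:
Input: [7, 4, -4, 1, -4, -3, -3]
Stage 1 (DELAY): [0, 7, 4, -4, 1, -4, -3] = [0, 7, 4, -4, 1, -4, -3] -> [0, 7, 4, -4, 1, -4, -3]
Stage 2 (OFFSET 4): 0+4=4, 7+4=11, 4+4=8, -4+4=0, 1+4=5, -4+4=0, -3+4=1 -> [4, 11, 8, 0, 5, 0, 1]
Stage 3 (DELAY): [0, 4, 11, 8, 0, 5, 0] = [0, 4, 11, 8, 0, 5, 0] -> [0, 4, 11, 8, 0, 5, 0]
Stage 4 (ABS): |0|=0, |4|=4, |11|=11, |8|=8, |0|=0, |5|=5, |0|=0 -> [0, 4, 11, 8, 0, 5, 0]
Stage 5 (SUM): sum[0..0]=0, sum[0..1]=4, sum[0..2]=15, sum[0..3]=23, sum[0..4]=23, sum[0..5]=28, sum[0..6]=28 -> [0, 4, 15, 23, 23, 28, 28]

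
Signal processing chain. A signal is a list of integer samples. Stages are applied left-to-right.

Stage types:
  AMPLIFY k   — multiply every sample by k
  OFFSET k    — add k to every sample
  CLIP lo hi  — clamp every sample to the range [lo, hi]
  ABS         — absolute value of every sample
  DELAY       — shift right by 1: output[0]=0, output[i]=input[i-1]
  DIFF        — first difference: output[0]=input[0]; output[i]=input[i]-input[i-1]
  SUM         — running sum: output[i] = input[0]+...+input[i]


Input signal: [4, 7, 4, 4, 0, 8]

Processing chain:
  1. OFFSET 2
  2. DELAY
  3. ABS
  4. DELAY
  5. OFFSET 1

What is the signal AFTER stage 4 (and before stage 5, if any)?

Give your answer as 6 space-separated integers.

Input: [4, 7, 4, 4, 0, 8]
Stage 1 (OFFSET 2): 4+2=6, 7+2=9, 4+2=6, 4+2=6, 0+2=2, 8+2=10 -> [6, 9, 6, 6, 2, 10]
Stage 2 (DELAY): [0, 6, 9, 6, 6, 2] = [0, 6, 9, 6, 6, 2] -> [0, 6, 9, 6, 6, 2]
Stage 3 (ABS): |0|=0, |6|=6, |9|=9, |6|=6, |6|=6, |2|=2 -> [0, 6, 9, 6, 6, 2]
Stage 4 (DELAY): [0, 0, 6, 9, 6, 6] = [0, 0, 6, 9, 6, 6] -> [0, 0, 6, 9, 6, 6]

Answer: 0 0 6 9 6 6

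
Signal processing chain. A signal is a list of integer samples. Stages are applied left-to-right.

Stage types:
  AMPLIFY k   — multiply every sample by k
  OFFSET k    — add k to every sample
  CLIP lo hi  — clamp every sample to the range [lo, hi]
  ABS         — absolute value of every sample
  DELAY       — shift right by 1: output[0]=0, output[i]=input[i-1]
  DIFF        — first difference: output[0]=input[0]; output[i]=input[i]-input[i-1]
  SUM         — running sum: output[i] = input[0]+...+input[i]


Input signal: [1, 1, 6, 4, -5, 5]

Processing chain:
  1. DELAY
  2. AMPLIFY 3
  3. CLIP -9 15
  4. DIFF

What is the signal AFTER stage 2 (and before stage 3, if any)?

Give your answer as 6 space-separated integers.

Answer: 0 3 3 18 12 -15

Derivation:
Input: [1, 1, 6, 4, -5, 5]
Stage 1 (DELAY): [0, 1, 1, 6, 4, -5] = [0, 1, 1, 6, 4, -5] -> [0, 1, 1, 6, 4, -5]
Stage 2 (AMPLIFY 3): 0*3=0, 1*3=3, 1*3=3, 6*3=18, 4*3=12, -5*3=-15 -> [0, 3, 3, 18, 12, -15]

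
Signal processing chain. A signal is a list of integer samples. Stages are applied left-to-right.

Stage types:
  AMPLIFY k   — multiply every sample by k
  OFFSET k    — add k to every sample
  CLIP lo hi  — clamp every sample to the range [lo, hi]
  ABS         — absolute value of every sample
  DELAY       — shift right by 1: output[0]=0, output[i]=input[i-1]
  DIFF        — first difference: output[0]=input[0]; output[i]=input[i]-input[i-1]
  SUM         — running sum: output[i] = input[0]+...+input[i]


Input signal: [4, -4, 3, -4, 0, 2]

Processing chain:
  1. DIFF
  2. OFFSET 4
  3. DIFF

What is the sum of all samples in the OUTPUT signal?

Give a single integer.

Input: [4, -4, 3, -4, 0, 2]
Stage 1 (DIFF): s[0]=4, -4-4=-8, 3--4=7, -4-3=-7, 0--4=4, 2-0=2 -> [4, -8, 7, -7, 4, 2]
Stage 2 (OFFSET 4): 4+4=8, -8+4=-4, 7+4=11, -7+4=-3, 4+4=8, 2+4=6 -> [8, -4, 11, -3, 8, 6]
Stage 3 (DIFF): s[0]=8, -4-8=-12, 11--4=15, -3-11=-14, 8--3=11, 6-8=-2 -> [8, -12, 15, -14, 11, -2]
Output sum: 6

Answer: 6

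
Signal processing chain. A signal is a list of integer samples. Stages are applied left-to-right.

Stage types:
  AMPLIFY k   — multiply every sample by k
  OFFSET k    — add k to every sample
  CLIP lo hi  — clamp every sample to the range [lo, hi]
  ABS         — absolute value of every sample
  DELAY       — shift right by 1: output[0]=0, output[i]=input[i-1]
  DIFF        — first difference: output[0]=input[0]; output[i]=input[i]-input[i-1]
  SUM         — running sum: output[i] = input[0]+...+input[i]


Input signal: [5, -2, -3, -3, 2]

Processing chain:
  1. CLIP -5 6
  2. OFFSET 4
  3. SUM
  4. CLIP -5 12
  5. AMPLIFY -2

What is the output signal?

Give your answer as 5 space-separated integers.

Answer: -18 -22 -24 -24 -24

Derivation:
Input: [5, -2, -3, -3, 2]
Stage 1 (CLIP -5 6): clip(5,-5,6)=5, clip(-2,-5,6)=-2, clip(-3,-5,6)=-3, clip(-3,-5,6)=-3, clip(2,-5,6)=2 -> [5, -2, -3, -3, 2]
Stage 2 (OFFSET 4): 5+4=9, -2+4=2, -3+4=1, -3+4=1, 2+4=6 -> [9, 2, 1, 1, 6]
Stage 3 (SUM): sum[0..0]=9, sum[0..1]=11, sum[0..2]=12, sum[0..3]=13, sum[0..4]=19 -> [9, 11, 12, 13, 19]
Stage 4 (CLIP -5 12): clip(9,-5,12)=9, clip(11,-5,12)=11, clip(12,-5,12)=12, clip(13,-5,12)=12, clip(19,-5,12)=12 -> [9, 11, 12, 12, 12]
Stage 5 (AMPLIFY -2): 9*-2=-18, 11*-2=-22, 12*-2=-24, 12*-2=-24, 12*-2=-24 -> [-18, -22, -24, -24, -24]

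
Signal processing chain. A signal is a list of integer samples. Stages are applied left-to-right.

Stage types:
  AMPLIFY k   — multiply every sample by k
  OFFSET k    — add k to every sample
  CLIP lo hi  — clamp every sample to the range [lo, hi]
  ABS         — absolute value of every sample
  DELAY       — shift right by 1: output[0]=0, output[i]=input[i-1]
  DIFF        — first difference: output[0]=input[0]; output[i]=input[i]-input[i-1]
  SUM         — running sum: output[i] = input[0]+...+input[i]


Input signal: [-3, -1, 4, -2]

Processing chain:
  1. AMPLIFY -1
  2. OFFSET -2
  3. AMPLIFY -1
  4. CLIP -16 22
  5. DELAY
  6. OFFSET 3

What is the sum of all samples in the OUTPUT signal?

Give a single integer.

Answer: 18

Derivation:
Input: [-3, -1, 4, -2]
Stage 1 (AMPLIFY -1): -3*-1=3, -1*-1=1, 4*-1=-4, -2*-1=2 -> [3, 1, -4, 2]
Stage 2 (OFFSET -2): 3+-2=1, 1+-2=-1, -4+-2=-6, 2+-2=0 -> [1, -1, -6, 0]
Stage 3 (AMPLIFY -1): 1*-1=-1, -1*-1=1, -6*-1=6, 0*-1=0 -> [-1, 1, 6, 0]
Stage 4 (CLIP -16 22): clip(-1,-16,22)=-1, clip(1,-16,22)=1, clip(6,-16,22)=6, clip(0,-16,22)=0 -> [-1, 1, 6, 0]
Stage 5 (DELAY): [0, -1, 1, 6] = [0, -1, 1, 6] -> [0, -1, 1, 6]
Stage 6 (OFFSET 3): 0+3=3, -1+3=2, 1+3=4, 6+3=9 -> [3, 2, 4, 9]
Output sum: 18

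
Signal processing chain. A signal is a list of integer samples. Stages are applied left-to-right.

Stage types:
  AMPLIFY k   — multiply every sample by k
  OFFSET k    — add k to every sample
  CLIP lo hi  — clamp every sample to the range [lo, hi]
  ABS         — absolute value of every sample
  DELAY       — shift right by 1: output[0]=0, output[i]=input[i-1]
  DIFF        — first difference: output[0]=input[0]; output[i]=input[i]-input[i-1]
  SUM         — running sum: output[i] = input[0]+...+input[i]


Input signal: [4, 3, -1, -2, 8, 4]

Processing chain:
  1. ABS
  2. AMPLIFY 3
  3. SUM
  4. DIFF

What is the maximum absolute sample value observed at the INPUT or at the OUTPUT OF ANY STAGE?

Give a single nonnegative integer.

Answer: 66

Derivation:
Input: [4, 3, -1, -2, 8, 4] (max |s|=8)
Stage 1 (ABS): |4|=4, |3|=3, |-1|=1, |-2|=2, |8|=8, |4|=4 -> [4, 3, 1, 2, 8, 4] (max |s|=8)
Stage 2 (AMPLIFY 3): 4*3=12, 3*3=9, 1*3=3, 2*3=6, 8*3=24, 4*3=12 -> [12, 9, 3, 6, 24, 12] (max |s|=24)
Stage 3 (SUM): sum[0..0]=12, sum[0..1]=21, sum[0..2]=24, sum[0..3]=30, sum[0..4]=54, sum[0..5]=66 -> [12, 21, 24, 30, 54, 66] (max |s|=66)
Stage 4 (DIFF): s[0]=12, 21-12=9, 24-21=3, 30-24=6, 54-30=24, 66-54=12 -> [12, 9, 3, 6, 24, 12] (max |s|=24)
Overall max amplitude: 66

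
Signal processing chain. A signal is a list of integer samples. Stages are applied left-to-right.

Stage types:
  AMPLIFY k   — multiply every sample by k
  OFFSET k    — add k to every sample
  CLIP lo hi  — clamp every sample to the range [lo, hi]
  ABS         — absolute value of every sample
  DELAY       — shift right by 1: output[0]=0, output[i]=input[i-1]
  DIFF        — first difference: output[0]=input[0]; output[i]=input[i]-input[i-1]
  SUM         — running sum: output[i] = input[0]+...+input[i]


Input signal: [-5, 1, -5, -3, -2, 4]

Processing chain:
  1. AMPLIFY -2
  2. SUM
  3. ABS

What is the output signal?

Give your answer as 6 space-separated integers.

Input: [-5, 1, -5, -3, -2, 4]
Stage 1 (AMPLIFY -2): -5*-2=10, 1*-2=-2, -5*-2=10, -3*-2=6, -2*-2=4, 4*-2=-8 -> [10, -2, 10, 6, 4, -8]
Stage 2 (SUM): sum[0..0]=10, sum[0..1]=8, sum[0..2]=18, sum[0..3]=24, sum[0..4]=28, sum[0..5]=20 -> [10, 8, 18, 24, 28, 20]
Stage 3 (ABS): |10|=10, |8|=8, |18|=18, |24|=24, |28|=28, |20|=20 -> [10, 8, 18, 24, 28, 20]

Answer: 10 8 18 24 28 20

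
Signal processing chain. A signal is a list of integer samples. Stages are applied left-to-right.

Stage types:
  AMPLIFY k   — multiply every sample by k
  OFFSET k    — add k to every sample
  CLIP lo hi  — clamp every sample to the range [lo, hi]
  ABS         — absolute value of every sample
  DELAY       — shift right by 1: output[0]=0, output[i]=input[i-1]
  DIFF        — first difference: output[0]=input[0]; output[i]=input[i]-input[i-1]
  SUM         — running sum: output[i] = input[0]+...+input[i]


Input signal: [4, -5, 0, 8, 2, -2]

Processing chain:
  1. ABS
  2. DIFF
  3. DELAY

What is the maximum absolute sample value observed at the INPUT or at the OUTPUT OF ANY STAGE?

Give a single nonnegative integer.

Input: [4, -5, 0, 8, 2, -2] (max |s|=8)
Stage 1 (ABS): |4|=4, |-5|=5, |0|=0, |8|=8, |2|=2, |-2|=2 -> [4, 5, 0, 8, 2, 2] (max |s|=8)
Stage 2 (DIFF): s[0]=4, 5-4=1, 0-5=-5, 8-0=8, 2-8=-6, 2-2=0 -> [4, 1, -5, 8, -6, 0] (max |s|=8)
Stage 3 (DELAY): [0, 4, 1, -5, 8, -6] = [0, 4, 1, -5, 8, -6] -> [0, 4, 1, -5, 8, -6] (max |s|=8)
Overall max amplitude: 8

Answer: 8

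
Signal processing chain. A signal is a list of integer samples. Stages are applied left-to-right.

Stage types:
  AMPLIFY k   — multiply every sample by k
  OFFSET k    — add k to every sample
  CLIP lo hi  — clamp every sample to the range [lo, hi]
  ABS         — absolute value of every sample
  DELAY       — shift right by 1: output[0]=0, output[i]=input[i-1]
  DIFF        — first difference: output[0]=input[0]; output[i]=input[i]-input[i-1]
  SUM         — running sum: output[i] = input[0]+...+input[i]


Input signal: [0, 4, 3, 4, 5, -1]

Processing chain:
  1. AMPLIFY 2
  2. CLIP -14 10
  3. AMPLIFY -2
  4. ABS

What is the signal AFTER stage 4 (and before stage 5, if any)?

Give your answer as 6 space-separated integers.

Answer: 0 16 12 16 20 4

Derivation:
Input: [0, 4, 3, 4, 5, -1]
Stage 1 (AMPLIFY 2): 0*2=0, 4*2=8, 3*2=6, 4*2=8, 5*2=10, -1*2=-2 -> [0, 8, 6, 8, 10, -2]
Stage 2 (CLIP -14 10): clip(0,-14,10)=0, clip(8,-14,10)=8, clip(6,-14,10)=6, clip(8,-14,10)=8, clip(10,-14,10)=10, clip(-2,-14,10)=-2 -> [0, 8, 6, 8, 10, -2]
Stage 3 (AMPLIFY -2): 0*-2=0, 8*-2=-16, 6*-2=-12, 8*-2=-16, 10*-2=-20, -2*-2=4 -> [0, -16, -12, -16, -20, 4]
Stage 4 (ABS): |0|=0, |-16|=16, |-12|=12, |-16|=16, |-20|=20, |4|=4 -> [0, 16, 12, 16, 20, 4]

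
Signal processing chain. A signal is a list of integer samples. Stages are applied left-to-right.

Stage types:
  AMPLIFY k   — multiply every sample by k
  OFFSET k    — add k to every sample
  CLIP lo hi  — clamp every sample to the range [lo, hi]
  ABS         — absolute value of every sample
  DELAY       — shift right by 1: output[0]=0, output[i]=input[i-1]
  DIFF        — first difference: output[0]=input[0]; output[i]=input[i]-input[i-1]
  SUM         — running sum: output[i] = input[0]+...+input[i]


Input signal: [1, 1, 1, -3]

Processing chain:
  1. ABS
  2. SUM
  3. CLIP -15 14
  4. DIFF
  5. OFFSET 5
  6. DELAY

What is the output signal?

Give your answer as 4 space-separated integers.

Input: [1, 1, 1, -3]
Stage 1 (ABS): |1|=1, |1|=1, |1|=1, |-3|=3 -> [1, 1, 1, 3]
Stage 2 (SUM): sum[0..0]=1, sum[0..1]=2, sum[0..2]=3, sum[0..3]=6 -> [1, 2, 3, 6]
Stage 3 (CLIP -15 14): clip(1,-15,14)=1, clip(2,-15,14)=2, clip(3,-15,14)=3, clip(6,-15,14)=6 -> [1, 2, 3, 6]
Stage 4 (DIFF): s[0]=1, 2-1=1, 3-2=1, 6-3=3 -> [1, 1, 1, 3]
Stage 5 (OFFSET 5): 1+5=6, 1+5=6, 1+5=6, 3+5=8 -> [6, 6, 6, 8]
Stage 6 (DELAY): [0, 6, 6, 6] = [0, 6, 6, 6] -> [0, 6, 6, 6]

Answer: 0 6 6 6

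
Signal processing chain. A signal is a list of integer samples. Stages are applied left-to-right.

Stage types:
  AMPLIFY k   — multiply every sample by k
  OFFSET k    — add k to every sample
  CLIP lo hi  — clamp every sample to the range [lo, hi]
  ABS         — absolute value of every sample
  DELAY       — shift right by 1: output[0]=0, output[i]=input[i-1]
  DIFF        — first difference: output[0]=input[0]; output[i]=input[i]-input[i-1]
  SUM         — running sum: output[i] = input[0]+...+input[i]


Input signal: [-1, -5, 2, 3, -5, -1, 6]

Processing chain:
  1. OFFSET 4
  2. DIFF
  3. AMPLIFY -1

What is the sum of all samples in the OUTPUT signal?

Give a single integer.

Input: [-1, -5, 2, 3, -5, -1, 6]
Stage 1 (OFFSET 4): -1+4=3, -5+4=-1, 2+4=6, 3+4=7, -5+4=-1, -1+4=3, 6+4=10 -> [3, -1, 6, 7, -1, 3, 10]
Stage 2 (DIFF): s[0]=3, -1-3=-4, 6--1=7, 7-6=1, -1-7=-8, 3--1=4, 10-3=7 -> [3, -4, 7, 1, -8, 4, 7]
Stage 3 (AMPLIFY -1): 3*-1=-3, -4*-1=4, 7*-1=-7, 1*-1=-1, -8*-1=8, 4*-1=-4, 7*-1=-7 -> [-3, 4, -7, -1, 8, -4, -7]
Output sum: -10

Answer: -10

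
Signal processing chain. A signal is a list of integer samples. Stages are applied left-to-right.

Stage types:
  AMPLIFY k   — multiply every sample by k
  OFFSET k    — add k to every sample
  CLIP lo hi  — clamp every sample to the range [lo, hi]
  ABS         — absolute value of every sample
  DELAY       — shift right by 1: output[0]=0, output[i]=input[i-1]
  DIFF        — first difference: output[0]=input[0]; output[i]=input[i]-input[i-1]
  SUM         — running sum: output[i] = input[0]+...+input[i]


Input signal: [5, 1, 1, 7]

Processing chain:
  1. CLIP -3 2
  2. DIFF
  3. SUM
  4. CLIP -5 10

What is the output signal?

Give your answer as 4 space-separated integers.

Input: [5, 1, 1, 7]
Stage 1 (CLIP -3 2): clip(5,-3,2)=2, clip(1,-3,2)=1, clip(1,-3,2)=1, clip(7,-3,2)=2 -> [2, 1, 1, 2]
Stage 2 (DIFF): s[0]=2, 1-2=-1, 1-1=0, 2-1=1 -> [2, -1, 0, 1]
Stage 3 (SUM): sum[0..0]=2, sum[0..1]=1, sum[0..2]=1, sum[0..3]=2 -> [2, 1, 1, 2]
Stage 4 (CLIP -5 10): clip(2,-5,10)=2, clip(1,-5,10)=1, clip(1,-5,10)=1, clip(2,-5,10)=2 -> [2, 1, 1, 2]

Answer: 2 1 1 2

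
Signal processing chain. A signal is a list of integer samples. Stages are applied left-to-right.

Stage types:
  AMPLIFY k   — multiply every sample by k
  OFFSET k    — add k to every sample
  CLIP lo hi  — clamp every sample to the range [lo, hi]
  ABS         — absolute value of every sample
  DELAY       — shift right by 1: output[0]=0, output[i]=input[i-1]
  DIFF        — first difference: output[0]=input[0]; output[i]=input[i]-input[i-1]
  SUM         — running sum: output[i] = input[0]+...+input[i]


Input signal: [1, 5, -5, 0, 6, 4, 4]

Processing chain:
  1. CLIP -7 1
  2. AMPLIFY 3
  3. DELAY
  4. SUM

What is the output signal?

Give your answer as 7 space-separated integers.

Answer: 0 3 6 -9 -9 -6 -3

Derivation:
Input: [1, 5, -5, 0, 6, 4, 4]
Stage 1 (CLIP -7 1): clip(1,-7,1)=1, clip(5,-7,1)=1, clip(-5,-7,1)=-5, clip(0,-7,1)=0, clip(6,-7,1)=1, clip(4,-7,1)=1, clip(4,-7,1)=1 -> [1, 1, -5, 0, 1, 1, 1]
Stage 2 (AMPLIFY 3): 1*3=3, 1*3=3, -5*3=-15, 0*3=0, 1*3=3, 1*3=3, 1*3=3 -> [3, 3, -15, 0, 3, 3, 3]
Stage 3 (DELAY): [0, 3, 3, -15, 0, 3, 3] = [0, 3, 3, -15, 0, 3, 3] -> [0, 3, 3, -15, 0, 3, 3]
Stage 4 (SUM): sum[0..0]=0, sum[0..1]=3, sum[0..2]=6, sum[0..3]=-9, sum[0..4]=-9, sum[0..5]=-6, sum[0..6]=-3 -> [0, 3, 6, -9, -9, -6, -3]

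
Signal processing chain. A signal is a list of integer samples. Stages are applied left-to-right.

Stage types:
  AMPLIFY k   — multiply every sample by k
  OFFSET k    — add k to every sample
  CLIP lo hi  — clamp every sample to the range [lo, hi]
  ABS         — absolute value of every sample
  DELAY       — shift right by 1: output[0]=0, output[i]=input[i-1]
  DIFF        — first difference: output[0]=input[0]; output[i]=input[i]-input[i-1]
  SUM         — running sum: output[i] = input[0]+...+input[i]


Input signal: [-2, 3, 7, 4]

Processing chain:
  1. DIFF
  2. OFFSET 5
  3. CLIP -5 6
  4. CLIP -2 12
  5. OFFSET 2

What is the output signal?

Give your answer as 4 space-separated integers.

Answer: 5 8 8 4

Derivation:
Input: [-2, 3, 7, 4]
Stage 1 (DIFF): s[0]=-2, 3--2=5, 7-3=4, 4-7=-3 -> [-2, 5, 4, -3]
Stage 2 (OFFSET 5): -2+5=3, 5+5=10, 4+5=9, -3+5=2 -> [3, 10, 9, 2]
Stage 3 (CLIP -5 6): clip(3,-5,6)=3, clip(10,-5,6)=6, clip(9,-5,6)=6, clip(2,-5,6)=2 -> [3, 6, 6, 2]
Stage 4 (CLIP -2 12): clip(3,-2,12)=3, clip(6,-2,12)=6, clip(6,-2,12)=6, clip(2,-2,12)=2 -> [3, 6, 6, 2]
Stage 5 (OFFSET 2): 3+2=5, 6+2=8, 6+2=8, 2+2=4 -> [5, 8, 8, 4]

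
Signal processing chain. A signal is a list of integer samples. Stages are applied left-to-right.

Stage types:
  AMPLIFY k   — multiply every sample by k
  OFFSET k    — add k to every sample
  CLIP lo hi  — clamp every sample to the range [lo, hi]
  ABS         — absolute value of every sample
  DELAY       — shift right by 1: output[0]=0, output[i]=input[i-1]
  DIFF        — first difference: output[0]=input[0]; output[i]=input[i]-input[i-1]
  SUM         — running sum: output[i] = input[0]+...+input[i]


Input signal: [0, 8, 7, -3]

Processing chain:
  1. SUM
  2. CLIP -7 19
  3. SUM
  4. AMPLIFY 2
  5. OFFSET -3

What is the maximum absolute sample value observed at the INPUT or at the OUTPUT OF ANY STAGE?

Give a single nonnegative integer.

Input: [0, 8, 7, -3] (max |s|=8)
Stage 1 (SUM): sum[0..0]=0, sum[0..1]=8, sum[0..2]=15, sum[0..3]=12 -> [0, 8, 15, 12] (max |s|=15)
Stage 2 (CLIP -7 19): clip(0,-7,19)=0, clip(8,-7,19)=8, clip(15,-7,19)=15, clip(12,-7,19)=12 -> [0, 8, 15, 12] (max |s|=15)
Stage 3 (SUM): sum[0..0]=0, sum[0..1]=8, sum[0..2]=23, sum[0..3]=35 -> [0, 8, 23, 35] (max |s|=35)
Stage 4 (AMPLIFY 2): 0*2=0, 8*2=16, 23*2=46, 35*2=70 -> [0, 16, 46, 70] (max |s|=70)
Stage 5 (OFFSET -3): 0+-3=-3, 16+-3=13, 46+-3=43, 70+-3=67 -> [-3, 13, 43, 67] (max |s|=67)
Overall max amplitude: 70

Answer: 70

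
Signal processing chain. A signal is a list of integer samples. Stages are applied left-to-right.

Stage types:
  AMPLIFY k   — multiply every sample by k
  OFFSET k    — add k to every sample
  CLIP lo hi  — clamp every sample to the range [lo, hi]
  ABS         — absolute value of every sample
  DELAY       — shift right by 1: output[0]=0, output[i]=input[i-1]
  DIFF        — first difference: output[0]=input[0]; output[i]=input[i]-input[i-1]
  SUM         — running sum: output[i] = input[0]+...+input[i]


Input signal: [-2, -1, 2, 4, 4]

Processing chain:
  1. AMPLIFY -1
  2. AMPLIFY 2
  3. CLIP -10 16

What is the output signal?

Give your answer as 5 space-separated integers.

Input: [-2, -1, 2, 4, 4]
Stage 1 (AMPLIFY -1): -2*-1=2, -1*-1=1, 2*-1=-2, 4*-1=-4, 4*-1=-4 -> [2, 1, -2, -4, -4]
Stage 2 (AMPLIFY 2): 2*2=4, 1*2=2, -2*2=-4, -4*2=-8, -4*2=-8 -> [4, 2, -4, -8, -8]
Stage 3 (CLIP -10 16): clip(4,-10,16)=4, clip(2,-10,16)=2, clip(-4,-10,16)=-4, clip(-8,-10,16)=-8, clip(-8,-10,16)=-8 -> [4, 2, -4, -8, -8]

Answer: 4 2 -4 -8 -8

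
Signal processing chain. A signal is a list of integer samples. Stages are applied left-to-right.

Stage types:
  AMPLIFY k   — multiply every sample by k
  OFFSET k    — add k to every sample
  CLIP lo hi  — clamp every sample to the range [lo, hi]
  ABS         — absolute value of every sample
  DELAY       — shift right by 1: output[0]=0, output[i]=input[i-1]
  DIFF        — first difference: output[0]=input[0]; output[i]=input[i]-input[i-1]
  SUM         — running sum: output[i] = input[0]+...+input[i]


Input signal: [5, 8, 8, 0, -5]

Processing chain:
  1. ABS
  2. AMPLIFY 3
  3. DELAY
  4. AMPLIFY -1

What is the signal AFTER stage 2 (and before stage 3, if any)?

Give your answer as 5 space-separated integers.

Input: [5, 8, 8, 0, -5]
Stage 1 (ABS): |5|=5, |8|=8, |8|=8, |0|=0, |-5|=5 -> [5, 8, 8, 0, 5]
Stage 2 (AMPLIFY 3): 5*3=15, 8*3=24, 8*3=24, 0*3=0, 5*3=15 -> [15, 24, 24, 0, 15]

Answer: 15 24 24 0 15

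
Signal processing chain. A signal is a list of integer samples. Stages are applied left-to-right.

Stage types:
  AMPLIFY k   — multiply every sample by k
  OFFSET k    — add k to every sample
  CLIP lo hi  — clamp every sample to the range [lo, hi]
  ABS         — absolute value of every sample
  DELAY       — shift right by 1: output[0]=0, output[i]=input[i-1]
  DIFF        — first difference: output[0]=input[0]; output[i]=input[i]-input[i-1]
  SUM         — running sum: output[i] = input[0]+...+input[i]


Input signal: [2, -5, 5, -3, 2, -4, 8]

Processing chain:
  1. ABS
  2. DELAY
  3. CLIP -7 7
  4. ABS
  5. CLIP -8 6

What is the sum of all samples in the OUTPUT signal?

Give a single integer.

Answer: 21

Derivation:
Input: [2, -5, 5, -3, 2, -4, 8]
Stage 1 (ABS): |2|=2, |-5|=5, |5|=5, |-3|=3, |2|=2, |-4|=4, |8|=8 -> [2, 5, 5, 3, 2, 4, 8]
Stage 2 (DELAY): [0, 2, 5, 5, 3, 2, 4] = [0, 2, 5, 5, 3, 2, 4] -> [0, 2, 5, 5, 3, 2, 4]
Stage 3 (CLIP -7 7): clip(0,-7,7)=0, clip(2,-7,7)=2, clip(5,-7,7)=5, clip(5,-7,7)=5, clip(3,-7,7)=3, clip(2,-7,7)=2, clip(4,-7,7)=4 -> [0, 2, 5, 5, 3, 2, 4]
Stage 4 (ABS): |0|=0, |2|=2, |5|=5, |5|=5, |3|=3, |2|=2, |4|=4 -> [0, 2, 5, 5, 3, 2, 4]
Stage 5 (CLIP -8 6): clip(0,-8,6)=0, clip(2,-8,6)=2, clip(5,-8,6)=5, clip(5,-8,6)=5, clip(3,-8,6)=3, clip(2,-8,6)=2, clip(4,-8,6)=4 -> [0, 2, 5, 5, 3, 2, 4]
Output sum: 21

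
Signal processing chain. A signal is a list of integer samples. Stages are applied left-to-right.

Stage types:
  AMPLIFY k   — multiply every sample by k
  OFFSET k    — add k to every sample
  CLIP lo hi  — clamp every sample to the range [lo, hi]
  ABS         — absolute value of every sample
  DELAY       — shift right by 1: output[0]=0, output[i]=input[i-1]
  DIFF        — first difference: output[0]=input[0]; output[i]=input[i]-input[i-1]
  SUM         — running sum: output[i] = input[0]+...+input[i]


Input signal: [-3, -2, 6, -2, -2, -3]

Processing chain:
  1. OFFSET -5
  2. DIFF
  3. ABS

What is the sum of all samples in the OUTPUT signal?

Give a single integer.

Answer: 26

Derivation:
Input: [-3, -2, 6, -2, -2, -3]
Stage 1 (OFFSET -5): -3+-5=-8, -2+-5=-7, 6+-5=1, -2+-5=-7, -2+-5=-7, -3+-5=-8 -> [-8, -7, 1, -7, -7, -8]
Stage 2 (DIFF): s[0]=-8, -7--8=1, 1--7=8, -7-1=-8, -7--7=0, -8--7=-1 -> [-8, 1, 8, -8, 0, -1]
Stage 3 (ABS): |-8|=8, |1|=1, |8|=8, |-8|=8, |0|=0, |-1|=1 -> [8, 1, 8, 8, 0, 1]
Output sum: 26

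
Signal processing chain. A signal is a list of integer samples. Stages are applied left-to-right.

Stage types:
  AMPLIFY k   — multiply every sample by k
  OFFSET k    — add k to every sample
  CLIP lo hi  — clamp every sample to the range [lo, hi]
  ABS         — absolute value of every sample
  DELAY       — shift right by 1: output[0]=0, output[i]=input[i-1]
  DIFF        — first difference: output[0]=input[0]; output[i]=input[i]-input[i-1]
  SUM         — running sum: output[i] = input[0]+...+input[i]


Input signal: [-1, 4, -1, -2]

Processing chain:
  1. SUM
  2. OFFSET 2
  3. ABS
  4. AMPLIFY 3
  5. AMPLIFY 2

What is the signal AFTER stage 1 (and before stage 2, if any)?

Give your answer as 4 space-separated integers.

Answer: -1 3 2 0

Derivation:
Input: [-1, 4, -1, -2]
Stage 1 (SUM): sum[0..0]=-1, sum[0..1]=3, sum[0..2]=2, sum[0..3]=0 -> [-1, 3, 2, 0]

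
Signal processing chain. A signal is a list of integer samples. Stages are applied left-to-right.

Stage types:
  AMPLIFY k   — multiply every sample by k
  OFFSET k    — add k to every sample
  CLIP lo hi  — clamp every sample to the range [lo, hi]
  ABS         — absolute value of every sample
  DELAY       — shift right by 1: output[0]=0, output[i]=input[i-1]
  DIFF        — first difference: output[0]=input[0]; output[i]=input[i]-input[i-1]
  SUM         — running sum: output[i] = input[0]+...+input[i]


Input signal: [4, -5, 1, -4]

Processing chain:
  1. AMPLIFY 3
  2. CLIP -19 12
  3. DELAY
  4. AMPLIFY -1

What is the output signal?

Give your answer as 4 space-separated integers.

Answer: 0 -12 15 -3

Derivation:
Input: [4, -5, 1, -4]
Stage 1 (AMPLIFY 3): 4*3=12, -5*3=-15, 1*3=3, -4*3=-12 -> [12, -15, 3, -12]
Stage 2 (CLIP -19 12): clip(12,-19,12)=12, clip(-15,-19,12)=-15, clip(3,-19,12)=3, clip(-12,-19,12)=-12 -> [12, -15, 3, -12]
Stage 3 (DELAY): [0, 12, -15, 3] = [0, 12, -15, 3] -> [0, 12, -15, 3]
Stage 4 (AMPLIFY -1): 0*-1=0, 12*-1=-12, -15*-1=15, 3*-1=-3 -> [0, -12, 15, -3]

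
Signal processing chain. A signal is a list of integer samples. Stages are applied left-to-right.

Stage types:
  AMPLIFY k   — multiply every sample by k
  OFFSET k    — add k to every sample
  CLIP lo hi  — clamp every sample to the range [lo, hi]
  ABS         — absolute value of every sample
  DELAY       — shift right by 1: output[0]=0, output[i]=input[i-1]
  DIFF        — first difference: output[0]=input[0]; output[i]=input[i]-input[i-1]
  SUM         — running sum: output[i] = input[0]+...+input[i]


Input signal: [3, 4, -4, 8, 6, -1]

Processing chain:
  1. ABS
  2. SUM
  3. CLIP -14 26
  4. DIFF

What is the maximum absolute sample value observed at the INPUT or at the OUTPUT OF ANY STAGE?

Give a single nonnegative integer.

Input: [3, 4, -4, 8, 6, -1] (max |s|=8)
Stage 1 (ABS): |3|=3, |4|=4, |-4|=4, |8|=8, |6|=6, |-1|=1 -> [3, 4, 4, 8, 6, 1] (max |s|=8)
Stage 2 (SUM): sum[0..0]=3, sum[0..1]=7, sum[0..2]=11, sum[0..3]=19, sum[0..4]=25, sum[0..5]=26 -> [3, 7, 11, 19, 25, 26] (max |s|=26)
Stage 3 (CLIP -14 26): clip(3,-14,26)=3, clip(7,-14,26)=7, clip(11,-14,26)=11, clip(19,-14,26)=19, clip(25,-14,26)=25, clip(26,-14,26)=26 -> [3, 7, 11, 19, 25, 26] (max |s|=26)
Stage 4 (DIFF): s[0]=3, 7-3=4, 11-7=4, 19-11=8, 25-19=6, 26-25=1 -> [3, 4, 4, 8, 6, 1] (max |s|=8)
Overall max amplitude: 26

Answer: 26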